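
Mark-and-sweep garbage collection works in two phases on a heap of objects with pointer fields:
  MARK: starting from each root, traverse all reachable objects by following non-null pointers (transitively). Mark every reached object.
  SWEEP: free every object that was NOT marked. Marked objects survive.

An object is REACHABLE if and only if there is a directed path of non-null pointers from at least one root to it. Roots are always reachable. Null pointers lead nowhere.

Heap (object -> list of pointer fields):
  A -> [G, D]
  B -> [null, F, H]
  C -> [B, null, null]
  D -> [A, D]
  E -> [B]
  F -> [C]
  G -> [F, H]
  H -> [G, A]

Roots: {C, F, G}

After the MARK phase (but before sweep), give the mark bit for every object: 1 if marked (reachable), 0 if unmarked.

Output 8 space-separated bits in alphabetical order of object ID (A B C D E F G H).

Roots: C F G
Mark C: refs=B null null, marked=C
Mark F: refs=C, marked=C F
Mark G: refs=F H, marked=C F G
Mark B: refs=null F H, marked=B C F G
Mark H: refs=G A, marked=B C F G H
Mark A: refs=G D, marked=A B C F G H
Mark D: refs=A D, marked=A B C D F G H
Unmarked (collected): E

Answer: 1 1 1 1 0 1 1 1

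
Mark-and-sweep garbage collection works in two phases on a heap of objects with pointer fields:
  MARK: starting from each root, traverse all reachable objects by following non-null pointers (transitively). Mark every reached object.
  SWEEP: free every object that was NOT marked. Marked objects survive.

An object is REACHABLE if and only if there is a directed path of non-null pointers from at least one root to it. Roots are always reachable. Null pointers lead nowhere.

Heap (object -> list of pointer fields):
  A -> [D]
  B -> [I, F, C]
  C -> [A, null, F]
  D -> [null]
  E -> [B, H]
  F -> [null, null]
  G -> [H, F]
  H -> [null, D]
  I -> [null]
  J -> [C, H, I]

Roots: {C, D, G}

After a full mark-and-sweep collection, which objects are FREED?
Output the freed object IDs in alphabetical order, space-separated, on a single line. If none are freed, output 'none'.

Answer: B E I J

Derivation:
Roots: C D G
Mark C: refs=A null F, marked=C
Mark D: refs=null, marked=C D
Mark G: refs=H F, marked=C D G
Mark A: refs=D, marked=A C D G
Mark F: refs=null null, marked=A C D F G
Mark H: refs=null D, marked=A C D F G H
Unmarked (collected): B E I J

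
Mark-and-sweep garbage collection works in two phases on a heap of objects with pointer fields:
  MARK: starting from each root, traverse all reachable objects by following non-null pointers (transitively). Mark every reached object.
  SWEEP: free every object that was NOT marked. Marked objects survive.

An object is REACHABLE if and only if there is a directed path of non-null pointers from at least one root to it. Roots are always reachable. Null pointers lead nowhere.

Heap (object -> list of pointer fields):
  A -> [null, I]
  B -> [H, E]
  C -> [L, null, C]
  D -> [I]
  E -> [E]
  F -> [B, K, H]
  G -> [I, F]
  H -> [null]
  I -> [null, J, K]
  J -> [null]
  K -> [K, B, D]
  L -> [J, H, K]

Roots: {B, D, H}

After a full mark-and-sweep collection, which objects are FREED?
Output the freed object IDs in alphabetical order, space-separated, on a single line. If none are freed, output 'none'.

Answer: A C F G L

Derivation:
Roots: B D H
Mark B: refs=H E, marked=B
Mark D: refs=I, marked=B D
Mark H: refs=null, marked=B D H
Mark E: refs=E, marked=B D E H
Mark I: refs=null J K, marked=B D E H I
Mark J: refs=null, marked=B D E H I J
Mark K: refs=K B D, marked=B D E H I J K
Unmarked (collected): A C F G L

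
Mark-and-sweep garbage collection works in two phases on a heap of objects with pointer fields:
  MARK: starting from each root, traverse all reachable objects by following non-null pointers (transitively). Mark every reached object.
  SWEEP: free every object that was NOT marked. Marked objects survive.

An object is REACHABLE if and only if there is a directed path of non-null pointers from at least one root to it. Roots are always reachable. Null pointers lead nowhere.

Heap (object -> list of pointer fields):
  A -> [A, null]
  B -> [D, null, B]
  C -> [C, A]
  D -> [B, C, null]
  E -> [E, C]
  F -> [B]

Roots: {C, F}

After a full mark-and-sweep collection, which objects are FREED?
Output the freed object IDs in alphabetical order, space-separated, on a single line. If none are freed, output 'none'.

Roots: C F
Mark C: refs=C A, marked=C
Mark F: refs=B, marked=C F
Mark A: refs=A null, marked=A C F
Mark B: refs=D null B, marked=A B C F
Mark D: refs=B C null, marked=A B C D F
Unmarked (collected): E

Answer: E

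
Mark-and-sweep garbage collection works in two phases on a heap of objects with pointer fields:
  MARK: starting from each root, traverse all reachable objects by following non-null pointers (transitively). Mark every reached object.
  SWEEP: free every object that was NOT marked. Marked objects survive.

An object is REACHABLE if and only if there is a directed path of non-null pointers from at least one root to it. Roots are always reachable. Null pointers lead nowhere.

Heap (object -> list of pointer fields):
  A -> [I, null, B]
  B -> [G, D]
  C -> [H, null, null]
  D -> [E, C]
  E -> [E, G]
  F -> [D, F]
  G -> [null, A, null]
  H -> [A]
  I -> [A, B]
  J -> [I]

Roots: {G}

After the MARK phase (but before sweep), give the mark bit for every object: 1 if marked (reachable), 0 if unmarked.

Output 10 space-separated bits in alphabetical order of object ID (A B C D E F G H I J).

Answer: 1 1 1 1 1 0 1 1 1 0

Derivation:
Roots: G
Mark G: refs=null A null, marked=G
Mark A: refs=I null B, marked=A G
Mark I: refs=A B, marked=A G I
Mark B: refs=G D, marked=A B G I
Mark D: refs=E C, marked=A B D G I
Mark E: refs=E G, marked=A B D E G I
Mark C: refs=H null null, marked=A B C D E G I
Mark H: refs=A, marked=A B C D E G H I
Unmarked (collected): F J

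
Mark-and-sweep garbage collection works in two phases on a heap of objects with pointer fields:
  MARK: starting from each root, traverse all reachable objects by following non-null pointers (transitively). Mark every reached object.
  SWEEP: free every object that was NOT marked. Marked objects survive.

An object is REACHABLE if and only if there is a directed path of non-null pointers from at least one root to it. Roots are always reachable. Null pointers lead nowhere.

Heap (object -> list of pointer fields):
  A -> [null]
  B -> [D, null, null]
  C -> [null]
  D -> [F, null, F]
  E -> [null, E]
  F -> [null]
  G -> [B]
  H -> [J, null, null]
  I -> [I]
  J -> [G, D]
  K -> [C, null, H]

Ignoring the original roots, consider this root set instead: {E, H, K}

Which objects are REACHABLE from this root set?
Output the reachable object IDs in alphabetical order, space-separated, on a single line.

Roots: E H K
Mark E: refs=null E, marked=E
Mark H: refs=J null null, marked=E H
Mark K: refs=C null H, marked=E H K
Mark J: refs=G D, marked=E H J K
Mark C: refs=null, marked=C E H J K
Mark G: refs=B, marked=C E G H J K
Mark D: refs=F null F, marked=C D E G H J K
Mark B: refs=D null null, marked=B C D E G H J K
Mark F: refs=null, marked=B C D E F G H J K
Unmarked (collected): A I

Answer: B C D E F G H J K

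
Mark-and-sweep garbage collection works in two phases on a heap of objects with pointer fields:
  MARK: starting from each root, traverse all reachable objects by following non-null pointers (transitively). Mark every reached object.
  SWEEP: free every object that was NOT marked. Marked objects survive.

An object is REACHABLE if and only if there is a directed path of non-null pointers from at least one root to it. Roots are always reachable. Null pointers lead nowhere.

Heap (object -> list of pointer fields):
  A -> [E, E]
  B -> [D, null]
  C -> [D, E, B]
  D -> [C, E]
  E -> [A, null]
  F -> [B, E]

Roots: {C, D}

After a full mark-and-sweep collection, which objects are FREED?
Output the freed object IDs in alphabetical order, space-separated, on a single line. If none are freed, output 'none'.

Roots: C D
Mark C: refs=D E B, marked=C
Mark D: refs=C E, marked=C D
Mark E: refs=A null, marked=C D E
Mark B: refs=D null, marked=B C D E
Mark A: refs=E E, marked=A B C D E
Unmarked (collected): F

Answer: F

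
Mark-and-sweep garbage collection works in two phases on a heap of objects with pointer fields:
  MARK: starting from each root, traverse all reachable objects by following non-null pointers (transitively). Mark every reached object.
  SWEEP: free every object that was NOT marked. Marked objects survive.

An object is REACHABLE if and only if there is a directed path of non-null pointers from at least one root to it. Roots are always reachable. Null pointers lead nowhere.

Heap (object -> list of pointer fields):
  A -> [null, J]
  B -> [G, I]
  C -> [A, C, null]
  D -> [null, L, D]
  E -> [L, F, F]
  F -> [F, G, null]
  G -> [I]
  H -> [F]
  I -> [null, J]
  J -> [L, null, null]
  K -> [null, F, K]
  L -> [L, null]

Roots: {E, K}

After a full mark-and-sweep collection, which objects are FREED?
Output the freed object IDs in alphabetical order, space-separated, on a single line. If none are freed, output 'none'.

Answer: A B C D H

Derivation:
Roots: E K
Mark E: refs=L F F, marked=E
Mark K: refs=null F K, marked=E K
Mark L: refs=L null, marked=E K L
Mark F: refs=F G null, marked=E F K L
Mark G: refs=I, marked=E F G K L
Mark I: refs=null J, marked=E F G I K L
Mark J: refs=L null null, marked=E F G I J K L
Unmarked (collected): A B C D H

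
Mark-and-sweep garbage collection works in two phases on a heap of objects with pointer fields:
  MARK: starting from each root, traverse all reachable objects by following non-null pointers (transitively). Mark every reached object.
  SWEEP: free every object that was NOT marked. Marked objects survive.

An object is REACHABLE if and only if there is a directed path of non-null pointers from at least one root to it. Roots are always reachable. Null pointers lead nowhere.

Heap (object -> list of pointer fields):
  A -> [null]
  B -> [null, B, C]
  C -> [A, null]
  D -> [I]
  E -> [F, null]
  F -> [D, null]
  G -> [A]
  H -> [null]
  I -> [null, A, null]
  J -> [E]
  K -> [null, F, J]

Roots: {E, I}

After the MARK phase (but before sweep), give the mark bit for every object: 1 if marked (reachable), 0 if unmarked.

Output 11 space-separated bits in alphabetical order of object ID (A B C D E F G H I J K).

Roots: E I
Mark E: refs=F null, marked=E
Mark I: refs=null A null, marked=E I
Mark F: refs=D null, marked=E F I
Mark A: refs=null, marked=A E F I
Mark D: refs=I, marked=A D E F I
Unmarked (collected): B C G H J K

Answer: 1 0 0 1 1 1 0 0 1 0 0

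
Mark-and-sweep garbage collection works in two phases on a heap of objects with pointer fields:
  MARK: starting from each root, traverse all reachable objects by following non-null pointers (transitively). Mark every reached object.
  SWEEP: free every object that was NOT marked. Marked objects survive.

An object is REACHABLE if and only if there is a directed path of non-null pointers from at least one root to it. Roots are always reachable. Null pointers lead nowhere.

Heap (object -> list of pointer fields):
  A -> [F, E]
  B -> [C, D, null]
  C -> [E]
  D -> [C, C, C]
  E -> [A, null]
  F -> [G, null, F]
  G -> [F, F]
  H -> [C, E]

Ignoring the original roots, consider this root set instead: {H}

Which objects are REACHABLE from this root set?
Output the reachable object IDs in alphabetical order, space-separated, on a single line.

Answer: A C E F G H

Derivation:
Roots: H
Mark H: refs=C E, marked=H
Mark C: refs=E, marked=C H
Mark E: refs=A null, marked=C E H
Mark A: refs=F E, marked=A C E H
Mark F: refs=G null F, marked=A C E F H
Mark G: refs=F F, marked=A C E F G H
Unmarked (collected): B D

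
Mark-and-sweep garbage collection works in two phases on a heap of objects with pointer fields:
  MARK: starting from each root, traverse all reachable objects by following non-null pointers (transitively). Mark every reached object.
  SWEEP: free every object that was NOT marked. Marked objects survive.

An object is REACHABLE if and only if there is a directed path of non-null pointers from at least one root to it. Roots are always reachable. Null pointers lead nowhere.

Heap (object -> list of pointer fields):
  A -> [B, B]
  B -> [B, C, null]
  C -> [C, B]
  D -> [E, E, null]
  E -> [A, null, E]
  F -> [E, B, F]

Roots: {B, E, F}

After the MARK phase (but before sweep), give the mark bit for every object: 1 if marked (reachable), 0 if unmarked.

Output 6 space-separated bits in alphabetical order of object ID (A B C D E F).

Answer: 1 1 1 0 1 1

Derivation:
Roots: B E F
Mark B: refs=B C null, marked=B
Mark E: refs=A null E, marked=B E
Mark F: refs=E B F, marked=B E F
Mark C: refs=C B, marked=B C E F
Mark A: refs=B B, marked=A B C E F
Unmarked (collected): D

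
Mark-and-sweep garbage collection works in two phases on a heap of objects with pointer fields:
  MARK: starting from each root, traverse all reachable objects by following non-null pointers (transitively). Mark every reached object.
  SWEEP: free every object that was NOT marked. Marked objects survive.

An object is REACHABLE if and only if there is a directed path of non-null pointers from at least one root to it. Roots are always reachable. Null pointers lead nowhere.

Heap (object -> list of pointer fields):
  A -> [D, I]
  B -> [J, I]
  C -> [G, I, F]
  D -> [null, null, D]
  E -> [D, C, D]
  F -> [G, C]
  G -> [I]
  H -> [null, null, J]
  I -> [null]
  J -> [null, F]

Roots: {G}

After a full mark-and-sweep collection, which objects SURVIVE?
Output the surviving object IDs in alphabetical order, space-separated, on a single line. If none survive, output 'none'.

Roots: G
Mark G: refs=I, marked=G
Mark I: refs=null, marked=G I
Unmarked (collected): A B C D E F H J

Answer: G I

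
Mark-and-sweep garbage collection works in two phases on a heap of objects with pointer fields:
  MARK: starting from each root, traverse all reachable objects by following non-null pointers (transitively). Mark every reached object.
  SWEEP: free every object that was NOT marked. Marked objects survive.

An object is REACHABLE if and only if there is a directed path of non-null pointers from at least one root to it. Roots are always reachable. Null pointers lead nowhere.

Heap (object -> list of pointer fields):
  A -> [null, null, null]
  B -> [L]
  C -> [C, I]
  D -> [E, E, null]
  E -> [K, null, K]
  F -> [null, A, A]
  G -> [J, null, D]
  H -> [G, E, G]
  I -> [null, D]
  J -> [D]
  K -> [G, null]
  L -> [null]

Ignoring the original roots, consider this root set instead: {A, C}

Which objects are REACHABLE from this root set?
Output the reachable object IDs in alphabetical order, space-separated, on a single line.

Roots: A C
Mark A: refs=null null null, marked=A
Mark C: refs=C I, marked=A C
Mark I: refs=null D, marked=A C I
Mark D: refs=E E null, marked=A C D I
Mark E: refs=K null K, marked=A C D E I
Mark K: refs=G null, marked=A C D E I K
Mark G: refs=J null D, marked=A C D E G I K
Mark J: refs=D, marked=A C D E G I J K
Unmarked (collected): B F H L

Answer: A C D E G I J K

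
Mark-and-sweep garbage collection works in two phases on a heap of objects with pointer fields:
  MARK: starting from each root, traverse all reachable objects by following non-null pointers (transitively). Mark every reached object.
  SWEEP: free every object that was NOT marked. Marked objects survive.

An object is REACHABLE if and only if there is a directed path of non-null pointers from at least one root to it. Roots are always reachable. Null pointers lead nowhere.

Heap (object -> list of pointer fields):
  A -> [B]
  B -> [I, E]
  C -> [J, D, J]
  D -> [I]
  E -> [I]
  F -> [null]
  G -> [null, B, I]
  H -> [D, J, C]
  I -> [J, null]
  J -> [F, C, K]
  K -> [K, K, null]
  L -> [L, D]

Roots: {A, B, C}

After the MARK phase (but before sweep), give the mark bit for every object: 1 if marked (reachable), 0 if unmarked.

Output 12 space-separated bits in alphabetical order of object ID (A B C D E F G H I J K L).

Answer: 1 1 1 1 1 1 0 0 1 1 1 0

Derivation:
Roots: A B C
Mark A: refs=B, marked=A
Mark B: refs=I E, marked=A B
Mark C: refs=J D J, marked=A B C
Mark I: refs=J null, marked=A B C I
Mark E: refs=I, marked=A B C E I
Mark J: refs=F C K, marked=A B C E I J
Mark D: refs=I, marked=A B C D E I J
Mark F: refs=null, marked=A B C D E F I J
Mark K: refs=K K null, marked=A B C D E F I J K
Unmarked (collected): G H L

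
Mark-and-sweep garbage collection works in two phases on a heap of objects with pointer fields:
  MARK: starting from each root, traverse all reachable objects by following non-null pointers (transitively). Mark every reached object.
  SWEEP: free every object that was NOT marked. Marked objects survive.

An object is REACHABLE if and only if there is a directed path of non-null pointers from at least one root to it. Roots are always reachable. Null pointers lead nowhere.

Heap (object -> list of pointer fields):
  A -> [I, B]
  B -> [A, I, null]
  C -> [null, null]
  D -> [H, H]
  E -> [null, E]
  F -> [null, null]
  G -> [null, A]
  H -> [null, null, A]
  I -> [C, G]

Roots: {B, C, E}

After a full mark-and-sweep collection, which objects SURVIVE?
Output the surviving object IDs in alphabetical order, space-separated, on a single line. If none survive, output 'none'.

Roots: B C E
Mark B: refs=A I null, marked=B
Mark C: refs=null null, marked=B C
Mark E: refs=null E, marked=B C E
Mark A: refs=I B, marked=A B C E
Mark I: refs=C G, marked=A B C E I
Mark G: refs=null A, marked=A B C E G I
Unmarked (collected): D F H

Answer: A B C E G I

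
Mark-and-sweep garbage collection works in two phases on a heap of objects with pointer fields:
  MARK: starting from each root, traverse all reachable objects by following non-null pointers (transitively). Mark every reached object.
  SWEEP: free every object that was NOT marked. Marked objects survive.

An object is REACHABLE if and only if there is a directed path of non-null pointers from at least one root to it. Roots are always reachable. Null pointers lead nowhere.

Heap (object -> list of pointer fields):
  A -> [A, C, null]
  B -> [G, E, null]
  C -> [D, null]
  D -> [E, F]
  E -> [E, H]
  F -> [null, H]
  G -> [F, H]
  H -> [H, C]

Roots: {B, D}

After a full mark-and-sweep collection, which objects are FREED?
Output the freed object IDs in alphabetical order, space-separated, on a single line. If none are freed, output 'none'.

Roots: B D
Mark B: refs=G E null, marked=B
Mark D: refs=E F, marked=B D
Mark G: refs=F H, marked=B D G
Mark E: refs=E H, marked=B D E G
Mark F: refs=null H, marked=B D E F G
Mark H: refs=H C, marked=B D E F G H
Mark C: refs=D null, marked=B C D E F G H
Unmarked (collected): A

Answer: A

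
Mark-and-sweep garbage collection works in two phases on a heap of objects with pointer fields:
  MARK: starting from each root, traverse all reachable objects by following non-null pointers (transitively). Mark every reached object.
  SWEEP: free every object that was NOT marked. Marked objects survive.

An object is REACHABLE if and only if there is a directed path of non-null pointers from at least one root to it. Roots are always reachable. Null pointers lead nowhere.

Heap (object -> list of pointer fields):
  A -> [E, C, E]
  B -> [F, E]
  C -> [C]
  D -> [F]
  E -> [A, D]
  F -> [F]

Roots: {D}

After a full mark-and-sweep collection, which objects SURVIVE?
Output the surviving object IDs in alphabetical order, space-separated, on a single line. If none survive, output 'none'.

Answer: D F

Derivation:
Roots: D
Mark D: refs=F, marked=D
Mark F: refs=F, marked=D F
Unmarked (collected): A B C E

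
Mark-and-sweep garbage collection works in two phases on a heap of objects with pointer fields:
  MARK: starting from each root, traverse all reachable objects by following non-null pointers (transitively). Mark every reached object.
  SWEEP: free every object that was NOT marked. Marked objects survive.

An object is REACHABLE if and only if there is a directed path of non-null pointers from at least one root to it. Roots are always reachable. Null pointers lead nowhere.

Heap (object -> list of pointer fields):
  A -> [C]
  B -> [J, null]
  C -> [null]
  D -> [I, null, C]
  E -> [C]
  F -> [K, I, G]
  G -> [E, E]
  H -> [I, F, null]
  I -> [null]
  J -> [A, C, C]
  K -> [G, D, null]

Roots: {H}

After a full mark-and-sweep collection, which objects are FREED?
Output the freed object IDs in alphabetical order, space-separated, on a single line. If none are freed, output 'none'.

Roots: H
Mark H: refs=I F null, marked=H
Mark I: refs=null, marked=H I
Mark F: refs=K I G, marked=F H I
Mark K: refs=G D null, marked=F H I K
Mark G: refs=E E, marked=F G H I K
Mark D: refs=I null C, marked=D F G H I K
Mark E: refs=C, marked=D E F G H I K
Mark C: refs=null, marked=C D E F G H I K
Unmarked (collected): A B J

Answer: A B J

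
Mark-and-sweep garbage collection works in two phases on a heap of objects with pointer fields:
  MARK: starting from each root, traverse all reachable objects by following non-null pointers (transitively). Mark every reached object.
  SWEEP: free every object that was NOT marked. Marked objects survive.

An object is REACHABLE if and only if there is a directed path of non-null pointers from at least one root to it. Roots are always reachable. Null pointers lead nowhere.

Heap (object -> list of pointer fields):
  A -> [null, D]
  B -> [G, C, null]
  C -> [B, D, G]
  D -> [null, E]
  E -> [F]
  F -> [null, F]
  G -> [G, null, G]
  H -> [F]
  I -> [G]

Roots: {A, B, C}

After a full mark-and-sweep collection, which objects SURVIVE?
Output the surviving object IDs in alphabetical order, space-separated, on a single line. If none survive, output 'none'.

Roots: A B C
Mark A: refs=null D, marked=A
Mark B: refs=G C null, marked=A B
Mark C: refs=B D G, marked=A B C
Mark D: refs=null E, marked=A B C D
Mark G: refs=G null G, marked=A B C D G
Mark E: refs=F, marked=A B C D E G
Mark F: refs=null F, marked=A B C D E F G
Unmarked (collected): H I

Answer: A B C D E F G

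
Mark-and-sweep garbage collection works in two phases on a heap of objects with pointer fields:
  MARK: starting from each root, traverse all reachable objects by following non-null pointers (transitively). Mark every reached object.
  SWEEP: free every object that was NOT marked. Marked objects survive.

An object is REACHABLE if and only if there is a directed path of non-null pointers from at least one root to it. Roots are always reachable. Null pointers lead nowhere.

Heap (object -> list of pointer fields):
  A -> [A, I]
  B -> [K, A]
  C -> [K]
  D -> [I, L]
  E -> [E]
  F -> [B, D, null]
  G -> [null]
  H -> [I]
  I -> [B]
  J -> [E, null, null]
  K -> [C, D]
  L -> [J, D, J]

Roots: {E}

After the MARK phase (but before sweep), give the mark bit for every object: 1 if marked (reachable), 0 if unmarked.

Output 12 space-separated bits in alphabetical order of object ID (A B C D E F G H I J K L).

Answer: 0 0 0 0 1 0 0 0 0 0 0 0

Derivation:
Roots: E
Mark E: refs=E, marked=E
Unmarked (collected): A B C D F G H I J K L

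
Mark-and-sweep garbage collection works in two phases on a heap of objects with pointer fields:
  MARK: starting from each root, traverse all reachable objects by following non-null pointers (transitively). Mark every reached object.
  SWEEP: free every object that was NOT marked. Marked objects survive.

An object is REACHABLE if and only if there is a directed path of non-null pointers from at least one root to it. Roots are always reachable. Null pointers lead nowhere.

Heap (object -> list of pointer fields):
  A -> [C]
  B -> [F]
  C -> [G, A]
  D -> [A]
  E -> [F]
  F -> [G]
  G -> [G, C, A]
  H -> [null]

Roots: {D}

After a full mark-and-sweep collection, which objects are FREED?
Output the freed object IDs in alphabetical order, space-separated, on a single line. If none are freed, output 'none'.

Answer: B E F H

Derivation:
Roots: D
Mark D: refs=A, marked=D
Mark A: refs=C, marked=A D
Mark C: refs=G A, marked=A C D
Mark G: refs=G C A, marked=A C D G
Unmarked (collected): B E F H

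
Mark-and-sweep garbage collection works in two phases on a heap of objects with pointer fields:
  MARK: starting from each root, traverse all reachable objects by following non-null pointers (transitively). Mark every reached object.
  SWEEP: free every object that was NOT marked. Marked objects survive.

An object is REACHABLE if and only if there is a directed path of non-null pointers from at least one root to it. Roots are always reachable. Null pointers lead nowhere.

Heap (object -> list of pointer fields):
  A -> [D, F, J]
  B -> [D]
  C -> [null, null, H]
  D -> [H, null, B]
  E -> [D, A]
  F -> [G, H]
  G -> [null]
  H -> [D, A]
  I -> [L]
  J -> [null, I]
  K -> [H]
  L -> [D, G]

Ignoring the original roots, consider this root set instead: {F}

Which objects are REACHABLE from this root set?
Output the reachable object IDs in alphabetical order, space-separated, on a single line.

Roots: F
Mark F: refs=G H, marked=F
Mark G: refs=null, marked=F G
Mark H: refs=D A, marked=F G H
Mark D: refs=H null B, marked=D F G H
Mark A: refs=D F J, marked=A D F G H
Mark B: refs=D, marked=A B D F G H
Mark J: refs=null I, marked=A B D F G H J
Mark I: refs=L, marked=A B D F G H I J
Mark L: refs=D G, marked=A B D F G H I J L
Unmarked (collected): C E K

Answer: A B D F G H I J L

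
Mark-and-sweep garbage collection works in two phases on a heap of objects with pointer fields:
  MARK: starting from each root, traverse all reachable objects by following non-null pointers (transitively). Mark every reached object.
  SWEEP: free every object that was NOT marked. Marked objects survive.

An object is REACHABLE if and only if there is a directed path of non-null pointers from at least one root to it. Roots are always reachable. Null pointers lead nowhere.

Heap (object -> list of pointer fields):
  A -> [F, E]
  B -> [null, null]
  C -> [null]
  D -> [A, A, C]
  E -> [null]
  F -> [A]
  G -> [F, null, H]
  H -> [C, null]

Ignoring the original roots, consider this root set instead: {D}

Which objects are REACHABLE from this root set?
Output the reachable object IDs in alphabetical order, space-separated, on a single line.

Roots: D
Mark D: refs=A A C, marked=D
Mark A: refs=F E, marked=A D
Mark C: refs=null, marked=A C D
Mark F: refs=A, marked=A C D F
Mark E: refs=null, marked=A C D E F
Unmarked (collected): B G H

Answer: A C D E F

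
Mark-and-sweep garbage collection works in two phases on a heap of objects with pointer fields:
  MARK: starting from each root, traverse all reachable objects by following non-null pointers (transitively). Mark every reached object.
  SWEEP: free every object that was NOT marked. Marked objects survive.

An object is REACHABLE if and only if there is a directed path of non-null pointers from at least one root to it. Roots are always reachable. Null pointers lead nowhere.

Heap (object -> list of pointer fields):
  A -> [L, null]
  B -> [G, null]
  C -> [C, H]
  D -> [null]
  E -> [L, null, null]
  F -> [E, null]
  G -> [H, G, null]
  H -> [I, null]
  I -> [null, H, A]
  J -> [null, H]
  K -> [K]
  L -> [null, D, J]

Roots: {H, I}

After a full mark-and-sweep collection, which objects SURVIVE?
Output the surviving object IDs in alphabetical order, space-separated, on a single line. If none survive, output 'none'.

Answer: A D H I J L

Derivation:
Roots: H I
Mark H: refs=I null, marked=H
Mark I: refs=null H A, marked=H I
Mark A: refs=L null, marked=A H I
Mark L: refs=null D J, marked=A H I L
Mark D: refs=null, marked=A D H I L
Mark J: refs=null H, marked=A D H I J L
Unmarked (collected): B C E F G K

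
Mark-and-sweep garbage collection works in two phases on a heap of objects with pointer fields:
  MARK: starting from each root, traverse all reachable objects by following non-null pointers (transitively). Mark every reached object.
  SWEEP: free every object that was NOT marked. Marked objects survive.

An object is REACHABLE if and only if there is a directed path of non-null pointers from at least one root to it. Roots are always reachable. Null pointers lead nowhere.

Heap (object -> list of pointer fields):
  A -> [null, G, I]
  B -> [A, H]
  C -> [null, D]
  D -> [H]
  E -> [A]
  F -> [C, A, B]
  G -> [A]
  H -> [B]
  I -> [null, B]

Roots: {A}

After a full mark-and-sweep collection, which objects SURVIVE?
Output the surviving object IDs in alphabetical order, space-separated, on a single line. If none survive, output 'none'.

Roots: A
Mark A: refs=null G I, marked=A
Mark G: refs=A, marked=A G
Mark I: refs=null B, marked=A G I
Mark B: refs=A H, marked=A B G I
Mark H: refs=B, marked=A B G H I
Unmarked (collected): C D E F

Answer: A B G H I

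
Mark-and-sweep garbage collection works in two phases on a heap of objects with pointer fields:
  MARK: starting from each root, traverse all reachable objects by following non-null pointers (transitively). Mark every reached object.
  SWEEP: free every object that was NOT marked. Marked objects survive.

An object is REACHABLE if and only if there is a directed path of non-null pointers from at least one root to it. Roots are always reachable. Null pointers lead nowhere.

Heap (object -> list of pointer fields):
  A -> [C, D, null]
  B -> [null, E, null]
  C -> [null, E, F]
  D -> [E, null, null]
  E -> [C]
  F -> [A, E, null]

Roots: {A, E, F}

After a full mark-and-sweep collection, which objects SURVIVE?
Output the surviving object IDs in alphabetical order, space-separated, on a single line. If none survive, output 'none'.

Answer: A C D E F

Derivation:
Roots: A E F
Mark A: refs=C D null, marked=A
Mark E: refs=C, marked=A E
Mark F: refs=A E null, marked=A E F
Mark C: refs=null E F, marked=A C E F
Mark D: refs=E null null, marked=A C D E F
Unmarked (collected): B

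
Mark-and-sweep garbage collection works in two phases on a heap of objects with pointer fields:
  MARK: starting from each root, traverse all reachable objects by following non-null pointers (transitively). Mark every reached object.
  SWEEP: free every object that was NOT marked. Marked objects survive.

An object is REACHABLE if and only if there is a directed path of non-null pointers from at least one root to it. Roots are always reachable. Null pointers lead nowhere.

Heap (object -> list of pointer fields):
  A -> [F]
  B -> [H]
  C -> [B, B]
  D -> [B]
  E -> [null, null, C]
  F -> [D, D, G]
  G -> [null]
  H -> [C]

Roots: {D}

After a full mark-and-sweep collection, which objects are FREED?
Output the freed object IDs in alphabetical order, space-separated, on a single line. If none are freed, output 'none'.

Answer: A E F G

Derivation:
Roots: D
Mark D: refs=B, marked=D
Mark B: refs=H, marked=B D
Mark H: refs=C, marked=B D H
Mark C: refs=B B, marked=B C D H
Unmarked (collected): A E F G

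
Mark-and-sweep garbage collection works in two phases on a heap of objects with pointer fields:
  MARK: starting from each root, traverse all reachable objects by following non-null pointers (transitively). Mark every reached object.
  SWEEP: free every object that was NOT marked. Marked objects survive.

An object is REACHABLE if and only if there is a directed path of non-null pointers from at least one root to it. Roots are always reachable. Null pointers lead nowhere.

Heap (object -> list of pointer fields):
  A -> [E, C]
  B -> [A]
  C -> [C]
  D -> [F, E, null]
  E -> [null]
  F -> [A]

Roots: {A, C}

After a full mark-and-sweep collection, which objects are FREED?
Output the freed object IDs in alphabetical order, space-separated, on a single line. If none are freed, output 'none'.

Answer: B D F

Derivation:
Roots: A C
Mark A: refs=E C, marked=A
Mark C: refs=C, marked=A C
Mark E: refs=null, marked=A C E
Unmarked (collected): B D F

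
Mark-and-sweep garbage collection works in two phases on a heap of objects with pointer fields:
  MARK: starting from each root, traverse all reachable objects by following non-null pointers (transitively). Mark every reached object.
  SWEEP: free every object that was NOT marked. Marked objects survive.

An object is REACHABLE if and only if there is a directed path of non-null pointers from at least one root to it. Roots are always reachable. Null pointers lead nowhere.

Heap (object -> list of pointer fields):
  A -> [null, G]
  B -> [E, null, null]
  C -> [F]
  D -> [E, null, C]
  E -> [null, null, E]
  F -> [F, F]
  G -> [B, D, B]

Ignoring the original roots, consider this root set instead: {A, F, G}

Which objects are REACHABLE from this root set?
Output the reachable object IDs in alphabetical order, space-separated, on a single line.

Roots: A F G
Mark A: refs=null G, marked=A
Mark F: refs=F F, marked=A F
Mark G: refs=B D B, marked=A F G
Mark B: refs=E null null, marked=A B F G
Mark D: refs=E null C, marked=A B D F G
Mark E: refs=null null E, marked=A B D E F G
Mark C: refs=F, marked=A B C D E F G
Unmarked (collected): (none)

Answer: A B C D E F G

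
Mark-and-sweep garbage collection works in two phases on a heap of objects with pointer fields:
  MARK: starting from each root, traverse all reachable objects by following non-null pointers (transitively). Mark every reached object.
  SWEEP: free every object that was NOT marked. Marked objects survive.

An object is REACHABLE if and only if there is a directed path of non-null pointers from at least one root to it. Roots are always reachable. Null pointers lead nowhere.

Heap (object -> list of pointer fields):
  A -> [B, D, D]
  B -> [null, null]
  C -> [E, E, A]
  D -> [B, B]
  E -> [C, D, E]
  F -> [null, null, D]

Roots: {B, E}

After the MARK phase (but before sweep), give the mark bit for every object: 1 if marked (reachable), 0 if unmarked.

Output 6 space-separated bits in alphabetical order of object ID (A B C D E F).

Answer: 1 1 1 1 1 0

Derivation:
Roots: B E
Mark B: refs=null null, marked=B
Mark E: refs=C D E, marked=B E
Mark C: refs=E E A, marked=B C E
Mark D: refs=B B, marked=B C D E
Mark A: refs=B D D, marked=A B C D E
Unmarked (collected): F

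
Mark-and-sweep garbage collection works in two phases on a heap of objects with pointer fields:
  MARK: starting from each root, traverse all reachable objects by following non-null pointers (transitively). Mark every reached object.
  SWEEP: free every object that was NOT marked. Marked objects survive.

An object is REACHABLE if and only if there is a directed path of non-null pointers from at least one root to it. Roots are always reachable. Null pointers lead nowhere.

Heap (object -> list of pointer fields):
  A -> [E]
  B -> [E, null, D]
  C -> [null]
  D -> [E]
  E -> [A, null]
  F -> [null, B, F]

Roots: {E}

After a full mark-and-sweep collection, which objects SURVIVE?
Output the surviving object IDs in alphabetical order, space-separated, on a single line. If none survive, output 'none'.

Roots: E
Mark E: refs=A null, marked=E
Mark A: refs=E, marked=A E
Unmarked (collected): B C D F

Answer: A E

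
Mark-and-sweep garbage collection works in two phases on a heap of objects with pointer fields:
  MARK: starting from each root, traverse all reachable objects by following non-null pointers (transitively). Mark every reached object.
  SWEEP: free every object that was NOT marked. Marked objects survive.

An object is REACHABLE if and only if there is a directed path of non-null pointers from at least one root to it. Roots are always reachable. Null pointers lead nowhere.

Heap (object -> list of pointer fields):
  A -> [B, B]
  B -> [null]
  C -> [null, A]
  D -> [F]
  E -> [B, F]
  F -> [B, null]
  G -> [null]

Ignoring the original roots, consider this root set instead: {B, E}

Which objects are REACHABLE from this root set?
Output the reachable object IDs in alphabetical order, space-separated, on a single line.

Roots: B E
Mark B: refs=null, marked=B
Mark E: refs=B F, marked=B E
Mark F: refs=B null, marked=B E F
Unmarked (collected): A C D G

Answer: B E F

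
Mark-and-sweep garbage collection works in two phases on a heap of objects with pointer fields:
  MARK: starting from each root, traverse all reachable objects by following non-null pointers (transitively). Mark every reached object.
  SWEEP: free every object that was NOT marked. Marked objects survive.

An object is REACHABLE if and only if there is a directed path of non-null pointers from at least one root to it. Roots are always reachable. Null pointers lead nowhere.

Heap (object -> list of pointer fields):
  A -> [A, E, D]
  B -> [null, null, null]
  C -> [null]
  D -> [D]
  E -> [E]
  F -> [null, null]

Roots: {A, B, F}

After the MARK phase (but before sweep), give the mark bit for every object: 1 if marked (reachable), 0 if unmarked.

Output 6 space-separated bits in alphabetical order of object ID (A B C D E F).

Roots: A B F
Mark A: refs=A E D, marked=A
Mark B: refs=null null null, marked=A B
Mark F: refs=null null, marked=A B F
Mark E: refs=E, marked=A B E F
Mark D: refs=D, marked=A B D E F
Unmarked (collected): C

Answer: 1 1 0 1 1 1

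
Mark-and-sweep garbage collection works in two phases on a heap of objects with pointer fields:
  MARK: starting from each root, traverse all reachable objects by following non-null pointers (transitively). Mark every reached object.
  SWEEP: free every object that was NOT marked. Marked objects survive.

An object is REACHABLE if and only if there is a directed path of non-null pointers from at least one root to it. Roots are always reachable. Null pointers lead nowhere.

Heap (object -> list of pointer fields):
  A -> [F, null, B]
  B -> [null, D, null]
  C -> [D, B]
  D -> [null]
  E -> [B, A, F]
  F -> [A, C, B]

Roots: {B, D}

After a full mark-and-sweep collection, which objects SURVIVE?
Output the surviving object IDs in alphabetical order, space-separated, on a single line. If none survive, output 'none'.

Answer: B D

Derivation:
Roots: B D
Mark B: refs=null D null, marked=B
Mark D: refs=null, marked=B D
Unmarked (collected): A C E F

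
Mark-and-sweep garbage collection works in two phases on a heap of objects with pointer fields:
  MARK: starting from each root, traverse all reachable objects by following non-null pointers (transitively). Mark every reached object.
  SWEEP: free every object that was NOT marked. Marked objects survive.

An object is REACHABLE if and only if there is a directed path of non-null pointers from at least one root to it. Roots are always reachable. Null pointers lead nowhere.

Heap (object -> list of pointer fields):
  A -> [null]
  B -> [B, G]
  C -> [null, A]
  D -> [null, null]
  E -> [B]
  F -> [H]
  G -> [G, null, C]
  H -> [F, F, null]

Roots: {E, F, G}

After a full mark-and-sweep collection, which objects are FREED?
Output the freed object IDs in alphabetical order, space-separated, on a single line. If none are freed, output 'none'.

Roots: E F G
Mark E: refs=B, marked=E
Mark F: refs=H, marked=E F
Mark G: refs=G null C, marked=E F G
Mark B: refs=B G, marked=B E F G
Mark H: refs=F F null, marked=B E F G H
Mark C: refs=null A, marked=B C E F G H
Mark A: refs=null, marked=A B C E F G H
Unmarked (collected): D

Answer: D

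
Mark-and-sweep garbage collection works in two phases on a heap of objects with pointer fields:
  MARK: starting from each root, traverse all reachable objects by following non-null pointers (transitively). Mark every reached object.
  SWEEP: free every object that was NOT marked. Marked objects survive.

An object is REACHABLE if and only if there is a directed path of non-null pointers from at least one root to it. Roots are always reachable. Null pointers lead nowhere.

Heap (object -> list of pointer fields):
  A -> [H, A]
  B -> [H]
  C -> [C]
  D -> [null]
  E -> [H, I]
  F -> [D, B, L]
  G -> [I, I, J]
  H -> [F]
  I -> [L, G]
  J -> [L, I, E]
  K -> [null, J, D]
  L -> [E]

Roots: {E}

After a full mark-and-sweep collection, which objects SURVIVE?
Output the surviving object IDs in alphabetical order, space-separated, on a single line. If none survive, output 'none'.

Roots: E
Mark E: refs=H I, marked=E
Mark H: refs=F, marked=E H
Mark I: refs=L G, marked=E H I
Mark F: refs=D B L, marked=E F H I
Mark L: refs=E, marked=E F H I L
Mark G: refs=I I J, marked=E F G H I L
Mark D: refs=null, marked=D E F G H I L
Mark B: refs=H, marked=B D E F G H I L
Mark J: refs=L I E, marked=B D E F G H I J L
Unmarked (collected): A C K

Answer: B D E F G H I J L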